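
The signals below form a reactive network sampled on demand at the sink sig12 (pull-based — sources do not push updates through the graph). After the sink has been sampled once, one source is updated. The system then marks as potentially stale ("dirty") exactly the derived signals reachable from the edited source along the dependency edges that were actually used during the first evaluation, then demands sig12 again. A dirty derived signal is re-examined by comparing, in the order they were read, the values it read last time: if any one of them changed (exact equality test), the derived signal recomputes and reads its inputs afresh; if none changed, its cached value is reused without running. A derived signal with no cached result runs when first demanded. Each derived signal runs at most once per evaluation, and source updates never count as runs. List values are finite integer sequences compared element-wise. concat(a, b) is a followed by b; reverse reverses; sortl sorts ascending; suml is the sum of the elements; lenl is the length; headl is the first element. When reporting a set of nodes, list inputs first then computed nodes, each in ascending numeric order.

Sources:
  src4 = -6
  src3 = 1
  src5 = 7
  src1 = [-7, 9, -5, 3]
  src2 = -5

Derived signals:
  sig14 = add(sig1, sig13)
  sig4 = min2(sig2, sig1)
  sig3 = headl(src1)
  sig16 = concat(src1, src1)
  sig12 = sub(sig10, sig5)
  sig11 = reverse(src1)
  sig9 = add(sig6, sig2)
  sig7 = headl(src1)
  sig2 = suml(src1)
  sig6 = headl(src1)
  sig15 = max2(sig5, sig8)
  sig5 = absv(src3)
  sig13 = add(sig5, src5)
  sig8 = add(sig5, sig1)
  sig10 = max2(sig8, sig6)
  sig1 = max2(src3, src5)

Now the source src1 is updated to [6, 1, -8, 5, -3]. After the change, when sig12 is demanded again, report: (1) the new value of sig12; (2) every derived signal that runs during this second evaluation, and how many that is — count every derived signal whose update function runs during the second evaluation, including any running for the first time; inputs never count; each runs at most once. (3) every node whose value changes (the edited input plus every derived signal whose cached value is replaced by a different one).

Initial pass — values computed on the first demand:
  sig1 = max2(1, 7) = 7
  sig5 = absv(1) = 1
  sig6 = headl([-7, 9, -5, 3]) = -7
  sig8 = add(1, 7) = 8
  sig10 = max2(8, -7) = 8
  sig12 = sub(8, 1) = 7

Second demand — change propagation:
  sig6: re-runs because src1 [-7, 9, -5, 3]->[6, 1, -8, 5, -3]; new result 6.
  sig10: re-runs because sig6 -7->6; new result 8 (unchanged).
  sig12: re-examined; everything it read last time is the same (sig10 unchanged, sig5 unchanged) — cache 7 kept, no run.

The important point: sig10 recomputes to an identical value, and the output ends up unchanged.

sig12 now evaluates to 7.
Run set: sig6, sig10 (2 run).
Changed values: src1, sig6.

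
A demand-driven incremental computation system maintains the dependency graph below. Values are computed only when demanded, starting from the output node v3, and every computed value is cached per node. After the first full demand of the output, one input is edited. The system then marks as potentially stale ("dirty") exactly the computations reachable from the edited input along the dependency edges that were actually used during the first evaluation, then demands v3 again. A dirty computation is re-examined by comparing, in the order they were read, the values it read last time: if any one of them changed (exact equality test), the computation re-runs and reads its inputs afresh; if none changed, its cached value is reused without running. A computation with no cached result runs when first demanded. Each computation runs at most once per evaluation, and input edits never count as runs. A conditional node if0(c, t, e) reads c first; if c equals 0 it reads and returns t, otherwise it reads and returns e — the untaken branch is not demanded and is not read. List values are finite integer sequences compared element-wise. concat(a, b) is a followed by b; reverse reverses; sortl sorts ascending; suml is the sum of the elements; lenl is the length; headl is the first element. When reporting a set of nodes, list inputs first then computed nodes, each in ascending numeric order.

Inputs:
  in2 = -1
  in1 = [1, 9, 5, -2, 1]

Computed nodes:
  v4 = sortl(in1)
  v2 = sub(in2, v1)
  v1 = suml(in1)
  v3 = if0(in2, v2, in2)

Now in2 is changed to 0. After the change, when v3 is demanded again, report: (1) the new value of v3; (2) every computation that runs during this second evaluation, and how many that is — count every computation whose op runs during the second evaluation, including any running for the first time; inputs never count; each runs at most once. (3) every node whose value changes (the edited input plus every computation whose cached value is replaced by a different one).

First evaluation (everything demanded from the output):
  v3 = if0(in2=-1 -> else branch in2) = -1

Propagation after the edit:
  v1: demanded for the first time — runs, produces 14.
  v2: demanded for the first time — runs, produces -14.
  v3: runs — in2 -1->0; in2 -1->0; result -14.

Key observation: a condition flipped, so demand reaches new nodes — v1, v2 run for the first time.

New value of v3: -14.
Computations that run: v1, v2, v3 — 3 in total.
Values that change: in2, v3.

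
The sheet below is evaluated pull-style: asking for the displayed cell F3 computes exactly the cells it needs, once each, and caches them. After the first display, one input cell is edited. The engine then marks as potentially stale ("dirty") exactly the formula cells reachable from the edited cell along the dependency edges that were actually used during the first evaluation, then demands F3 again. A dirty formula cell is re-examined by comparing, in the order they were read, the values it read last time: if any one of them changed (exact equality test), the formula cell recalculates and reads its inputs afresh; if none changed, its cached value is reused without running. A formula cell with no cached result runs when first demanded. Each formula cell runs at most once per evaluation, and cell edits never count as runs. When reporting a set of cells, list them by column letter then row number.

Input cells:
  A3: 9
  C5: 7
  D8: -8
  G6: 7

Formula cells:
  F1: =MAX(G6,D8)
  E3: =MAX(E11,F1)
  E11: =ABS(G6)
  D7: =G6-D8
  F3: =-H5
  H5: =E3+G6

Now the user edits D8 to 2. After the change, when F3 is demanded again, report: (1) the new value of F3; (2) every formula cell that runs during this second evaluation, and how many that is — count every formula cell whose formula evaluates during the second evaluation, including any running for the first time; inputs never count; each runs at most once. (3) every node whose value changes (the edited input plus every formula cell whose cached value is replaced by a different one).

Demanding F3 again yields -14.
1 formula cells run: F1.
The nodes whose values change: D8.
Note the absorption at F1: it re-runs yet its value is the same, leaving the output's value untouched.

First demand of the output computes:
  E11 = ABS(7) = 7
  F1 = MAX(7, -8) = 7
  E3 = MAX(7, 7) = 7
  H5 = 7 + 7 = 14
  F3 = -(14) = -14

After the edit, cleaning proceeds:
  F1: a read changed (D8 -8->2) — executes, giving 7 — identical to its old value.
  E3: dirty, but its reads are unchanged (E11 unchanged, F1 unchanged); cached 7 stands.
  H5: dirty, but its reads are unchanged (E3 unchanged, G6 unchanged); cached 14 stands.
  F3: dirty, but its reads are unchanged (H5 unchanged); cached -14 stands.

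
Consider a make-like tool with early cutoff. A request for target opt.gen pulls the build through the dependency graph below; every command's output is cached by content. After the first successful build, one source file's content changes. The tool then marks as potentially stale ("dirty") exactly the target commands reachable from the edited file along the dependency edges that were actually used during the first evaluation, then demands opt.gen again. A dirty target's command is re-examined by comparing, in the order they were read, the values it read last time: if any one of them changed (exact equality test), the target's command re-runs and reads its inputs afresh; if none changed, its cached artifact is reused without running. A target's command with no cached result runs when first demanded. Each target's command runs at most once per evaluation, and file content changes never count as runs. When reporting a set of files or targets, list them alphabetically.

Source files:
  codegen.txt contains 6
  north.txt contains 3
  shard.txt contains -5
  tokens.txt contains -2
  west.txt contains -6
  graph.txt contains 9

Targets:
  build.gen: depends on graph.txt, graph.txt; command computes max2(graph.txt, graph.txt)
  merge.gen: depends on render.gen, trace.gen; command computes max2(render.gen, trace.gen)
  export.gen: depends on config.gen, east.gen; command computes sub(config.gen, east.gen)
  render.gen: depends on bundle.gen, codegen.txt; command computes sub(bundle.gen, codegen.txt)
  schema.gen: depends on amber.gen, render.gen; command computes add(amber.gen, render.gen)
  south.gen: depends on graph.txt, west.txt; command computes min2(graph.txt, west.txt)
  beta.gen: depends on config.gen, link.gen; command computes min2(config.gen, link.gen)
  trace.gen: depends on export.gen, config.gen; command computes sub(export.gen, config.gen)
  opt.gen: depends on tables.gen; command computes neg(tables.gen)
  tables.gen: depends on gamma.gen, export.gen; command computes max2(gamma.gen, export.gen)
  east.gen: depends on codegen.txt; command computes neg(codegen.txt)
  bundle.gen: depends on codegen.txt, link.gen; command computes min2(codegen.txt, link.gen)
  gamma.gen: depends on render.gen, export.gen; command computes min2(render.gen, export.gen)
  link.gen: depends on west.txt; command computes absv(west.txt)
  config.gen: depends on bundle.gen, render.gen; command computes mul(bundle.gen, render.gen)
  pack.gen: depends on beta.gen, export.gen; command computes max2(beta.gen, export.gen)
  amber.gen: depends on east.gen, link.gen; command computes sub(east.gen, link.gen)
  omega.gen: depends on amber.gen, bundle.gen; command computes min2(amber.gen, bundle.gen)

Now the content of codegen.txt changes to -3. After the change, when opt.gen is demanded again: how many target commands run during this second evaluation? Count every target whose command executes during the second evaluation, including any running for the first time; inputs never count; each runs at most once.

8 target commands run: bundle.gen, config.gen, east.gen, export.gen, gamma.gen, opt.gen, render.gen, tables.gen.

First demand of the output computes:
  east.gen = neg(6) = -6
  link.gen = absv(-6) = 6
  bundle.gen = min2(6, 6) = 6
  render.gen = sub(6, 6) = 0
  config.gen = mul(6, 0) = 0
  export.gen = sub(0, -6) = 6
  gamma.gen = min2(0, 6) = 0
  tables.gen = max2(0, 6) = 6
  opt.gen = neg(6) = -6

After the edit, cleaning proceeds:
  bundle.gen: a read changed (codegen.txt 6->-3) — executes, giving -3.
  east.gen: a read changed (codegen.txt 6->-3) — executes, giving 3.
  render.gen: a read changed (bundle.gen 6->-3; codegen.txt 6->-3) — executes, giving 0 — identical to its old value.
  config.gen: a read changed (bundle.gen 6->-3) — executes, giving 0 — identical to its old value.
  export.gen: a read changed (east.gen -6->3) — executes, giving -3.
  gamma.gen: a read changed (export.gen 6->-3) — executes, giving -3.
  tables.gen: a read changed (gamma.gen 0->-3; export.gen 6->-3) — executes, giving -3.
  opt.gen: a read changed (tables.gen 6->-3) — executes, giving 3.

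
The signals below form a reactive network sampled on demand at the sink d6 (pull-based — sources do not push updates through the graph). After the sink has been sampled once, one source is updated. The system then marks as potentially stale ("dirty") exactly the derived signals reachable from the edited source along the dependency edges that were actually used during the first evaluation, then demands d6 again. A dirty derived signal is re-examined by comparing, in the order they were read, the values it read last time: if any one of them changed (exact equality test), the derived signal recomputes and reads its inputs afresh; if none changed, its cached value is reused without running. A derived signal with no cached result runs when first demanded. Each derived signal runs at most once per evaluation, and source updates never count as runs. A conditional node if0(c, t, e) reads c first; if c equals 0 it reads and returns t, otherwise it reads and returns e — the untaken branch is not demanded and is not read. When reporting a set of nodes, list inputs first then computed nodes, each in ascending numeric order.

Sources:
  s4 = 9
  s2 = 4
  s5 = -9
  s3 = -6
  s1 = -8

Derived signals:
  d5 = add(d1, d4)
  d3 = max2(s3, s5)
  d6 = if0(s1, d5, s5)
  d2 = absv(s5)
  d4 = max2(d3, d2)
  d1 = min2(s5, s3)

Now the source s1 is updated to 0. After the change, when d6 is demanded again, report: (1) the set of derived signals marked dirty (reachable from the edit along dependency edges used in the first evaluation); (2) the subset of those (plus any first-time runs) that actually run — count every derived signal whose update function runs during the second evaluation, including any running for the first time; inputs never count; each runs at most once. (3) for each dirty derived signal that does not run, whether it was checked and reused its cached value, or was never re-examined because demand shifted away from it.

Dirty set: d6.
Run set: d1, d2, d3, d4, d5, d6 (6 run).
All dirty derived signals ended up running.
The important point: the flipped condition pulls in fresh nodes; d1, d2, d3, d4, d5 run for the first time.

Initial pass — values computed on the first demand:
  d6 = if0(s1=-8 -> else branch s5) = -9

Second demand — change propagation:
  d1: newly demanded (no cache) — executes and yields -9.
  d2: newly demanded (no cache) — executes and yields 9.
  d3: newly demanded (no cache) — executes and yields -6.
  d4: newly demanded (no cache) — executes and yields 9.
  d5: newly demanded (no cache) — executes and yields 0.
  d6: re-runs because s1 -8->0; new result 0.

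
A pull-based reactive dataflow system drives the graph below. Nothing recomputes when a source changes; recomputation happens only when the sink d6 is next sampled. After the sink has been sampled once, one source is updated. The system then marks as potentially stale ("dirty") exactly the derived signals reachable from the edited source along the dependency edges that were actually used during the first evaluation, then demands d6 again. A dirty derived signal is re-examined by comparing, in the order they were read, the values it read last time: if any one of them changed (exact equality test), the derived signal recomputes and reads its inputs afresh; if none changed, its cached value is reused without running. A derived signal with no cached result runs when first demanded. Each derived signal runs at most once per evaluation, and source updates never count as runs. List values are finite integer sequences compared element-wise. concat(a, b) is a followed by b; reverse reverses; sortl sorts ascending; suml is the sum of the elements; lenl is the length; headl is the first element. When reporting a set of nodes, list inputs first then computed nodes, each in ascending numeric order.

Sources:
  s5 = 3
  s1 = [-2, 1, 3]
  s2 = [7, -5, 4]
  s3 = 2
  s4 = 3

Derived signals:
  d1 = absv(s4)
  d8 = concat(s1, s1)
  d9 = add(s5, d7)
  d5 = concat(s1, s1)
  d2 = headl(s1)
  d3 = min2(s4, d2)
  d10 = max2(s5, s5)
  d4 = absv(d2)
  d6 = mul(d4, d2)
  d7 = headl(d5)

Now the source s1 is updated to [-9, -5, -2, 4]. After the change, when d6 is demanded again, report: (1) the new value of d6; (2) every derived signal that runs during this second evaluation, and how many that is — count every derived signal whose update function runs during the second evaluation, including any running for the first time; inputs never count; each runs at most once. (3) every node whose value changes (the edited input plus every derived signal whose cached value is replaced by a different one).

First evaluation (everything demanded from the output):
  d2 = headl([-2, 1, 3]) = -2
  d4 = absv(-2) = 2
  d6 = mul(2, -2) = -4

Propagation after the edit:
  d2: runs — s1 [-2, 1, 3]->[-9, -5, -2, 4]; result -9.
  d4: runs — d2 -2->-9; result 9.
  d6: runs — d4 2->9; d2 -2->-9; result -81.

New value of d6: -81.
Derived signals that run: d2, d4, d6 — 3 in total.
Values that change: s1, d2, d4, d6.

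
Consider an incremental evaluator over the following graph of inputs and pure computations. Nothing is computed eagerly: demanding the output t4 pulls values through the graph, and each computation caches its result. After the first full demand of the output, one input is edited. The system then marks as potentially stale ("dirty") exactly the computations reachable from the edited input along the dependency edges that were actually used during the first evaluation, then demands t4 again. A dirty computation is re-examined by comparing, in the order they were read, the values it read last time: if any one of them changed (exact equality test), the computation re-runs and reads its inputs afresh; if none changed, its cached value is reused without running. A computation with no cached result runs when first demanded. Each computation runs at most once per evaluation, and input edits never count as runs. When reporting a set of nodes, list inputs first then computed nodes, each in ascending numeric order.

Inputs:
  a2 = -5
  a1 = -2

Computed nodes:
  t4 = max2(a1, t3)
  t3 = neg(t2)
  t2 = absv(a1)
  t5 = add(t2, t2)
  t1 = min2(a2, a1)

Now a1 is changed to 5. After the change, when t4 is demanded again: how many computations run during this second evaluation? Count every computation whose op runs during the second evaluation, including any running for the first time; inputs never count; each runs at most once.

Run set: t2, t3, t4 (3 run).

Initial pass — values computed on the first demand:
  t2 = absv(-2) = 2
  t3 = neg(2) = -2
  t4 = max2(-2, -2) = -2

Second demand — change propagation:
  t2: re-runs because a1 -2->5; new result 5.
  t3: re-runs because t2 2->5; new result -5.
  t4: re-runs because a1 -2->5; t3 -2->-5; new result 5.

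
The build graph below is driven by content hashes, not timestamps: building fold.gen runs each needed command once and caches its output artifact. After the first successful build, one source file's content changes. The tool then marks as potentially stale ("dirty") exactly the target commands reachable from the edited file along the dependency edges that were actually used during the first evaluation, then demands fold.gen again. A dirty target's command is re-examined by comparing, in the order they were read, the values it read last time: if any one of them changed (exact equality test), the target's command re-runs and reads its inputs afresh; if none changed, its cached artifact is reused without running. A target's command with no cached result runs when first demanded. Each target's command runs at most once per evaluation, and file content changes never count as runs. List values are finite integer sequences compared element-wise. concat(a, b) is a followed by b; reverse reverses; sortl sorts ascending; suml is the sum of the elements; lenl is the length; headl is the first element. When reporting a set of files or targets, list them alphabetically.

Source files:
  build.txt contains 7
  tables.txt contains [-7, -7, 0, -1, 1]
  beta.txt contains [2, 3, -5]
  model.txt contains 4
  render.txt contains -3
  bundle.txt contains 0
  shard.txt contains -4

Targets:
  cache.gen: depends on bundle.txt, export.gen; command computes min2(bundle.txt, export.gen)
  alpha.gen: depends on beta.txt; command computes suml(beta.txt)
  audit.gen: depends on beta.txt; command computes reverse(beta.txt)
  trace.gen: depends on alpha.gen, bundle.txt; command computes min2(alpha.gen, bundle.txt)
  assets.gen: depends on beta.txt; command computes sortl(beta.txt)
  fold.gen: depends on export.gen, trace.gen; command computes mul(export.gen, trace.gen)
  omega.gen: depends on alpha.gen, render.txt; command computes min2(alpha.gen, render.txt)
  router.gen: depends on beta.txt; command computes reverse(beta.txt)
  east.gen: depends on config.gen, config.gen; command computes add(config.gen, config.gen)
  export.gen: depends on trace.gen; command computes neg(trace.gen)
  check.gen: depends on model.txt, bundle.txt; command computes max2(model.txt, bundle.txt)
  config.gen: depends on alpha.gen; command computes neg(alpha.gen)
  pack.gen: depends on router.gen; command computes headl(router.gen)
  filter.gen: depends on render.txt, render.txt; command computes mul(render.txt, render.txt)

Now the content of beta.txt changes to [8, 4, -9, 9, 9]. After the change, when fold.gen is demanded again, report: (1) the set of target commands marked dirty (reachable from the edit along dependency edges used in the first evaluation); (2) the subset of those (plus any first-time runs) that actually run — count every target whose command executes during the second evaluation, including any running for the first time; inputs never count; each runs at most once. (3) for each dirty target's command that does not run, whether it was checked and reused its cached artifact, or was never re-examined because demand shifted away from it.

Dirty set: alpha.gen, export.gen, fold.gen, trace.gen.
Run set: alpha.gen, trace.gen (2 run).
Re-examined without running (cache reused): export.gen, fold.gen.
The important point: trace.gen recomputes to an identical value, and the output ends up unchanged.

Initial pass — values computed on the first demand:
  alpha.gen = suml([2, 3, -5]) = 0
  trace.gen = min2(0, 0) = 0
  export.gen = neg(0) = 0
  fold.gen = mul(0, 0) = 0

Second demand — change propagation:
  alpha.gen: re-runs because beta.txt [2, 3, -5]->[8, 4, -9, 9, 9]; new result 21.
  trace.gen: re-runs because alpha.gen 0->21; new result 0 (unchanged).
  export.gen: re-examined; everything it read last time is the same (trace.gen unchanged) — cache 0 kept, no run.
  fold.gen: re-examined; everything it read last time is the same (export.gen unchanged, trace.gen unchanged) — cache 0 kept, no run.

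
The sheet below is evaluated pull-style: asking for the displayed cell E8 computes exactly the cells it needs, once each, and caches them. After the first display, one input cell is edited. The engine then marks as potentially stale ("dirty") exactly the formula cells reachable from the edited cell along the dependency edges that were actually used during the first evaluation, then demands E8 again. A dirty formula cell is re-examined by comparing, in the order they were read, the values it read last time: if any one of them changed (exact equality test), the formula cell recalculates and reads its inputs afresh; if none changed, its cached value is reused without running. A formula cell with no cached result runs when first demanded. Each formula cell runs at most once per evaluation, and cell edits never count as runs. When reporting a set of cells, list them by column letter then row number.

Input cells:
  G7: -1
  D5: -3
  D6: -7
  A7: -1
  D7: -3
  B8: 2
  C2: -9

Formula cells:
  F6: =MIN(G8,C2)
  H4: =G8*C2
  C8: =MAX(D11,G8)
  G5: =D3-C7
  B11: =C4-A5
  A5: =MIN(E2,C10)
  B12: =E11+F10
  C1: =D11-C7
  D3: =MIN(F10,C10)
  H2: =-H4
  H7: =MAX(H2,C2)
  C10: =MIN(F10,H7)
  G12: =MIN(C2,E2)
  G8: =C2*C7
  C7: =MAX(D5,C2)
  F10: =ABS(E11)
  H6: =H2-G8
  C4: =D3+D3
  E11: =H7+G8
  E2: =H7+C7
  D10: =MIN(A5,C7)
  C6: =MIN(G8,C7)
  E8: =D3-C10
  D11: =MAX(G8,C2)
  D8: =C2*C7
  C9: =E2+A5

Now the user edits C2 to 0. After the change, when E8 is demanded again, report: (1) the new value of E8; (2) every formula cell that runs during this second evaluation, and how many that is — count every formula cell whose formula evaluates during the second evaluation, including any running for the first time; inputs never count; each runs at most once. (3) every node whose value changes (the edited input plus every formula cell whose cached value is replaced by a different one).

Demanding E8 again yields 0.
10 formula cells run: C7, C10, D3, E8, E11, F10, G8, H2, H4, H7.
The nodes whose values change: C2, C7, C10, D3, E11, F10, G8, H2, H4, H7.

First demand of the output computes:
  C7 = MAX(-3, -9) = -3
  G8 = -9 * -3 = 27
  H4 = 27 * -9 = -243
  H2 = -(-243) = 243
  H7 = MAX(243, -9) = 243
  E11 = 243 + 27 = 270
  F10 = ABS(270) = 270
  C10 = MIN(270, 243) = 243
  D3 = MIN(270, 243) = 243
  E8 = 243 - 243 = 0

After the edit, cleaning proceeds:
  C7: a read changed (C2 -9->0) — executes, giving 0.
  G8: a read changed (C2 -9->0; C7 -3->0) — executes, giving 0.
  H4: a read changed (G8 27->0; C2 -9->0) — executes, giving 0.
  H2: a read changed (H4 -243->0) — executes, giving 0.
  H7: a read changed (H2 243->0; C2 -9->0) — executes, giving 0.
  E11: a read changed (H7 243->0; G8 27->0) — executes, giving 0.
  F10: a read changed (E11 270->0) — executes, giving 0.
  C10: a read changed (F10 270->0; H7 243->0) — executes, giving 0.
  D3: a read changed (F10 270->0; C10 243->0) — executes, giving 0.
  E8: a read changed (D3 243->0; C10 243->0) — executes, giving 0 — identical to its old value.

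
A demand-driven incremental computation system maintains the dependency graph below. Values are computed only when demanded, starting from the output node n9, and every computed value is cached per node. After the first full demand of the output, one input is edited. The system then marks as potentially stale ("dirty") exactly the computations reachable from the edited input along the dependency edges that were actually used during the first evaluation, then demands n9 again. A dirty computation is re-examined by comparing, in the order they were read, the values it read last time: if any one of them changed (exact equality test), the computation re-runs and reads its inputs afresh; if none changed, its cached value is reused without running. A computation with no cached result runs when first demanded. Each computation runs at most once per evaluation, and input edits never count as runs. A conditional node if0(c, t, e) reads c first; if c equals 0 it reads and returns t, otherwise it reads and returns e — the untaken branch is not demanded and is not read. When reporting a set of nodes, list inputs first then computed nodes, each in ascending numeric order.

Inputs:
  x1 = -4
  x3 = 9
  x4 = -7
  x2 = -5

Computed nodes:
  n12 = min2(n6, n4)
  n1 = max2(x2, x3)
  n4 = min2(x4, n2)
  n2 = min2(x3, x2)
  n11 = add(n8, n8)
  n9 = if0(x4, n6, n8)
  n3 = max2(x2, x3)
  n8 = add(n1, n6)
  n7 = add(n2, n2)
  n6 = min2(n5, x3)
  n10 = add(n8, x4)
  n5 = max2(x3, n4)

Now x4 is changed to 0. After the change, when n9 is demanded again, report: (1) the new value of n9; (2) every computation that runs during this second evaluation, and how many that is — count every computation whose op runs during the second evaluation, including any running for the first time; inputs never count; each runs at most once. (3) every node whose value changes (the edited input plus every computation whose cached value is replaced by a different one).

New value of n9: 9.
Computations that run: n4, n5, n9 — 3 in total.
Values that change: x4, n4, n9.
Key observation: a condition flipped, so demand moved to the other branch — n8 is never re-examined.

First evaluation (everything demanded from the output):
  n1 = max2(-5, 9) = 9
  n2 = min2(9, -5) = -5
  n4 = min2(-7, -5) = -7
  n5 = max2(9, -7) = 9
  n6 = min2(9, 9) = 9
  n8 = add(9, 9) = 18
  n9 = if0(x4=-7 -> else branch n8) = 18

Propagation after the edit:
  n4: runs — x4 -7->0; result -5.
  n5: runs — n4 -7->-5; result 9 (same value as before).
  n6: checked — values it read are unchanged (n5 unchanged, x3 unchanged); reused cached 9 without running.
  n8: marked dirty but never re-examined — demand shifted away from it.
  n9: runs — x4 -7->0; result 9.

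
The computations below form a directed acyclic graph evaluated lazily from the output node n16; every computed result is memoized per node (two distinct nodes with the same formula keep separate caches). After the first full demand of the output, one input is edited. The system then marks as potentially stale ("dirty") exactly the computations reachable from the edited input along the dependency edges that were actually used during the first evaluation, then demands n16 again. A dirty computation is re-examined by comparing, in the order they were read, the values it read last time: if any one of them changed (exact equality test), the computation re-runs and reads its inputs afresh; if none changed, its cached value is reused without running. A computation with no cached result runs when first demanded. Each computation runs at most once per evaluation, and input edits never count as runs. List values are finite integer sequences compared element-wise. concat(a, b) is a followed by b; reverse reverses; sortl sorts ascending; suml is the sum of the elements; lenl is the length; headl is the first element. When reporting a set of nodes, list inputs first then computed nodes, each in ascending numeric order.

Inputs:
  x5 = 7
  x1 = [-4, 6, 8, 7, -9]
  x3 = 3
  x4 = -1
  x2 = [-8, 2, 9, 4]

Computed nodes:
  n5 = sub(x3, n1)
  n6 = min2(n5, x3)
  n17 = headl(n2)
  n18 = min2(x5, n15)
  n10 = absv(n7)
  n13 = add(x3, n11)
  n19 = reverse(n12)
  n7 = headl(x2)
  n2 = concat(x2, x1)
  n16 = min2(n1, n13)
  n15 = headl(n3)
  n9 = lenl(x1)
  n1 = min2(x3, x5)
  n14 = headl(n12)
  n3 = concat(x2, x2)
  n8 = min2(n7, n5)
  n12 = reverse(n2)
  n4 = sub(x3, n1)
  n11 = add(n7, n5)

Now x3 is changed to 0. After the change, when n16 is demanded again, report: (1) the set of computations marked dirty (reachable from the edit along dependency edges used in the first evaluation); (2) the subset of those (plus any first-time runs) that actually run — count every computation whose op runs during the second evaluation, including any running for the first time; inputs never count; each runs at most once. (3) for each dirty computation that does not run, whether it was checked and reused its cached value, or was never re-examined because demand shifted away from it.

The edit dirties: n1, n5, n11, n13, n16.
4 computations run: n1, n5, n13, n16.
Cache hits after checking: n11.
Note where the cutoff bites: n11 is checked, finds nothing changed, and keeps its cache.

First demand of the output computes:
  n1 = min2(3, 7) = 3
  n5 = sub(3, 3) = 0
  n7 = headl([-8, 2, 9, 4]) = -8
  n11 = add(-8, 0) = -8
  n13 = add(3, -8) = -5
  n16 = min2(3, -5) = -5

After the edit, cleaning proceeds:
  n1: a read changed (x3 3->0) — executes, giving 0.
  n5: a read changed (x3 3->0; n1 3->0) — executes, giving 0 — identical to its old value.
  n11: dirty, but its reads are unchanged (n7 unchanged, n5 unchanged); cached -8 stands.
  n13: a read changed (x3 3->0) — executes, giving -8.
  n16: a read changed (n1 3->0; n13 -5->-8) — executes, giving -8.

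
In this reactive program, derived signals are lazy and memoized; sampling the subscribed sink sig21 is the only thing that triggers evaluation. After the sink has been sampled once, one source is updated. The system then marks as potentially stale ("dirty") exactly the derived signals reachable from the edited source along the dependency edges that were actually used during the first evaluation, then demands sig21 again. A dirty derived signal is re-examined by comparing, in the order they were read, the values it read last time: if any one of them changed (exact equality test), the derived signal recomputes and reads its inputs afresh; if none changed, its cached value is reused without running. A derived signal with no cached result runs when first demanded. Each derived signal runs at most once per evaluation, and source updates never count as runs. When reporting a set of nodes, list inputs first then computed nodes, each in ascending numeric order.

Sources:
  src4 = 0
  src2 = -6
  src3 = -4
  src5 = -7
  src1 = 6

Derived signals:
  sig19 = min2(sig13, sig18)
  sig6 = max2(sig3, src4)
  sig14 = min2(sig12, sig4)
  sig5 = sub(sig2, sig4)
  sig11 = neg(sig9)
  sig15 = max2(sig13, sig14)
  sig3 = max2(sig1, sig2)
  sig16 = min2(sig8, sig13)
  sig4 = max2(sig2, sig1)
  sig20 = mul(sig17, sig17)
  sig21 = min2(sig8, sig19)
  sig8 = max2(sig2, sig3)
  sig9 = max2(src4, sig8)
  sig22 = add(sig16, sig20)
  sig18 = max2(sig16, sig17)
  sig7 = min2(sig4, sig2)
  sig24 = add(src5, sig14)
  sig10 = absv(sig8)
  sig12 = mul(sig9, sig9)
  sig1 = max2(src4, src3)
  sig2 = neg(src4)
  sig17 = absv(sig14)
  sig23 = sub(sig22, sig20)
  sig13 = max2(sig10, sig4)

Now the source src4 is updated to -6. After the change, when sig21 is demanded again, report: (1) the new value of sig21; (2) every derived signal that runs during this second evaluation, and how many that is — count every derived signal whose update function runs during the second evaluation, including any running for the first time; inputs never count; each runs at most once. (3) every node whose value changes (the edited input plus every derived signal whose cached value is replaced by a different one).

Demanding sig21 again yields 6.
15 derived signals run: sig1, sig2, sig3, sig4, sig8, sig9, sig10, sig12, sig13, sig14, sig16, sig17, sig18, sig19, sig21.
The nodes whose values change: src4, sig1, sig2, sig3, sig4, sig8, sig9, sig10, sig12, sig13, sig14, sig16, sig17, sig18, sig19, sig21.

First demand of the output computes:
  sig1 = max2(0, -4) = 0
  sig2 = neg(0) = 0
  sig3 = max2(0, 0) = 0
  sig4 = max2(0, 0) = 0
  sig8 = max2(0, 0) = 0
  sig9 = max2(0, 0) = 0
  sig10 = absv(0) = 0
  sig12 = mul(0, 0) = 0
  sig13 = max2(0, 0) = 0
  sig14 = min2(0, 0) = 0
  sig16 = min2(0, 0) = 0
  sig17 = absv(0) = 0
  sig18 = max2(0, 0) = 0
  sig19 = min2(0, 0) = 0
  sig21 = min2(0, 0) = 0

After the edit, cleaning proceeds:
  sig1: a read changed (src4 0->-6) — executes, giving -4.
  sig2: a read changed (src4 0->-6) — executes, giving 6.
  sig3: a read changed (sig1 0->-4; sig2 0->6) — executes, giving 6.
  sig4: a read changed (sig2 0->6; sig1 0->-4) — executes, giving 6.
  sig8: a read changed (sig2 0->6; sig3 0->6) — executes, giving 6.
  sig9: a read changed (src4 0->-6; sig8 0->6) — executes, giving 6.
  sig10: a read changed (sig8 0->6) — executes, giving 6.
  sig12: a read changed (sig9 0->6; sig9 0->6) — executes, giving 36.
  sig13: a read changed (sig10 0->6; sig4 0->6) — executes, giving 6.
  sig14: a read changed (sig12 0->36; sig4 0->6) — executes, giving 6.
  sig16: a read changed (sig8 0->6; sig13 0->6) — executes, giving 6.
  sig17: a read changed (sig14 0->6) — executes, giving 6.
  sig18: a read changed (sig16 0->6; sig17 0->6) — executes, giving 6.
  sig19: a read changed (sig13 0->6; sig18 0->6) — executes, giving 6.
  sig21: a read changed (sig8 0->6; sig19 0->6) — executes, giving 6.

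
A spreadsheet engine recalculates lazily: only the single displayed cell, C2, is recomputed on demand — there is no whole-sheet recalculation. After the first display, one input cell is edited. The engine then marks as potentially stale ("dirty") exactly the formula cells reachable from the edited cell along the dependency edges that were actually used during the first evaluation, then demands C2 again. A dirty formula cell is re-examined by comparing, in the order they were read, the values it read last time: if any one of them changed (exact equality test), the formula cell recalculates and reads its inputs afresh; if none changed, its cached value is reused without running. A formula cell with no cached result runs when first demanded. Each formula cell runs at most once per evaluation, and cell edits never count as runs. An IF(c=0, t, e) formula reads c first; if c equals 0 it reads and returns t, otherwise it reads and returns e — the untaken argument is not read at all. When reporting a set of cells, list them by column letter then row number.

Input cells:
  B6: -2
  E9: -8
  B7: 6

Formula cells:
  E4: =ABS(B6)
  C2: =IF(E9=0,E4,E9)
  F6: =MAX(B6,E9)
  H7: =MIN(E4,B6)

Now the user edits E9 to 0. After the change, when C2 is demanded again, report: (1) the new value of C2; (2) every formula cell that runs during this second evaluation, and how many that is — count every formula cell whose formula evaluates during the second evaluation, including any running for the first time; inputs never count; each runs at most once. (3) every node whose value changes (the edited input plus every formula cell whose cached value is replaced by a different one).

First evaluation (everything demanded from the output):
  C2 = IF(E9=0: E9=-8 -> else branch E9) = -8

Propagation after the edit:
  E4: demanded for the first time — runs, produces 2.
  C2: runs — E9 -8->0; E9 -8->0; result 2.

Key observation: a condition flipped, so demand reaches new nodes — E4 runs for the first time.

New value of C2: 2.
Formula cells that run: C2, E4 — 2 in total.
Values that change: C2, E9.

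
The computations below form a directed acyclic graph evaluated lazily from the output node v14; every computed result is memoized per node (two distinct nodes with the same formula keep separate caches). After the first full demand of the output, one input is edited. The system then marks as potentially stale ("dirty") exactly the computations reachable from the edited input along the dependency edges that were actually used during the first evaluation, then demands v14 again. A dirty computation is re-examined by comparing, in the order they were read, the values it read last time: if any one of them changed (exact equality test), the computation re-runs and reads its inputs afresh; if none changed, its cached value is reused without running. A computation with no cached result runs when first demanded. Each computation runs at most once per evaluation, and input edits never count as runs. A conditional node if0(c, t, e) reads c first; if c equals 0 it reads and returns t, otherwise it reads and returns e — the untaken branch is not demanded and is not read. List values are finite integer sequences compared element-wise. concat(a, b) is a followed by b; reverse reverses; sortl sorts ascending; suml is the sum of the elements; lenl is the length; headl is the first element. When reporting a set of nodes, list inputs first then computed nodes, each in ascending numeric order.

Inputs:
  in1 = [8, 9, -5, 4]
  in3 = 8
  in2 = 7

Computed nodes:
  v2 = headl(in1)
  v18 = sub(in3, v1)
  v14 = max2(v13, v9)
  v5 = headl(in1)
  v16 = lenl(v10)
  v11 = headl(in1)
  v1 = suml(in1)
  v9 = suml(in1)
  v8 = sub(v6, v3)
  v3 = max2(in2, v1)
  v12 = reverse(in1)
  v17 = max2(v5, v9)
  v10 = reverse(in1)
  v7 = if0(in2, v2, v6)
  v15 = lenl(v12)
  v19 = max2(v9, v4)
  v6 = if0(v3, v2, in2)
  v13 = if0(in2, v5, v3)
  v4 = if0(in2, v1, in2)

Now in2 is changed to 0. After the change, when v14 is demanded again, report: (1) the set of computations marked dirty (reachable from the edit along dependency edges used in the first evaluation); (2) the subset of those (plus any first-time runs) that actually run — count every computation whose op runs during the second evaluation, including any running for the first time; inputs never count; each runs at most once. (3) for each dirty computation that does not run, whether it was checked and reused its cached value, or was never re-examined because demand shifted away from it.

The edit dirties: v3, v13, v14.
3 computations run: v5, v13, v14.
Unvisited dirty nodes (no longer demanded): v3.
Note the branch switch — demand abandons v3, which is never re-examined.

First demand of the output computes:
  v1 = suml([8, 9, -5, 4]) = 16
  v3 = max2(7, 16) = 16
  v9 = suml([8, 9, -5, 4]) = 16
  v13 = if0(in2=7 -> else branch v3) = 16
  v14 = max2(16, 16) = 16

After the edit, cleaning proceeds:
  v3: stays stale; no demand reaches it after the flip.
  v5: had never run; runs now, result 8.
  v13: a read changed (in2 7->0) — executes, giving 8.
  v14: a read changed (v13 16->8) — executes, giving 16 — identical to its old value.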